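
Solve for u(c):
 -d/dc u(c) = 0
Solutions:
 u(c) = C1


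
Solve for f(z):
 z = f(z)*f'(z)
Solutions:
 f(z) = -sqrt(C1 + z^2)
 f(z) = sqrt(C1 + z^2)


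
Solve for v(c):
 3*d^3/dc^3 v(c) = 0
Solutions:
 v(c) = C1 + C2*c + C3*c^2


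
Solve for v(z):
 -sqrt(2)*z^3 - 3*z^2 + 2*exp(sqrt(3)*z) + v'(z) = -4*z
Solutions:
 v(z) = C1 + sqrt(2)*z^4/4 + z^3 - 2*z^2 - 2*sqrt(3)*exp(sqrt(3)*z)/3


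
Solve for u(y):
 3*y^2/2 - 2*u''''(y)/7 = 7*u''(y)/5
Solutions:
 u(y) = C1 + C2*y + C3*sin(7*sqrt(10)*y/10) + C4*cos(7*sqrt(10)*y/10) + 5*y^4/56 - 75*y^2/343


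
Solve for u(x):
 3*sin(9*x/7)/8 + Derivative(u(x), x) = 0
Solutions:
 u(x) = C1 + 7*cos(9*x/7)/24


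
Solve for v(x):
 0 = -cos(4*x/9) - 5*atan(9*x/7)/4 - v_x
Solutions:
 v(x) = C1 - 5*x*atan(9*x/7)/4 + 35*log(81*x^2 + 49)/72 - 9*sin(4*x/9)/4


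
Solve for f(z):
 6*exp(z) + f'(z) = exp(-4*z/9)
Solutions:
 f(z) = C1 - 6*exp(z) - 9*exp(-4*z/9)/4


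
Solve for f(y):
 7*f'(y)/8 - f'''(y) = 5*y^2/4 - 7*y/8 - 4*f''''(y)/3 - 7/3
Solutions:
 f(y) = C1 + C2*exp(y*((sqrt(399) + 20)^(-1/3) + 2 + (sqrt(399) + 20)^(1/3))/8)*sin(sqrt(3)*y*(-(sqrt(399) + 20)^(1/3) + (sqrt(399) + 20)^(-1/3))/8) + C3*exp(y*((sqrt(399) + 20)^(-1/3) + 2 + (sqrt(399) + 20)^(1/3))/8)*cos(sqrt(3)*y*(-(sqrt(399) + 20)^(1/3) + (sqrt(399) + 20)^(-1/3))/8) + C4*exp(y*(-(sqrt(399) + 20)^(1/3) - 1/(sqrt(399) + 20)^(1/3) + 1)/4) + 10*y^3/21 - y^2/2 + 88*y/147


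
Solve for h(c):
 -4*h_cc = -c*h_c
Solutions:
 h(c) = C1 + C2*erfi(sqrt(2)*c/4)


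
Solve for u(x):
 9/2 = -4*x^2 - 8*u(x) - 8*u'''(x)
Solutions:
 u(x) = C3*exp(-x) - x^2/2 + (C1*sin(sqrt(3)*x/2) + C2*cos(sqrt(3)*x/2))*exp(x/2) - 9/16


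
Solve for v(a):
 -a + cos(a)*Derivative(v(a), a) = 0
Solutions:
 v(a) = C1 + Integral(a/cos(a), a)


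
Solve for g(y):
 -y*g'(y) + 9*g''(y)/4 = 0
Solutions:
 g(y) = C1 + C2*erfi(sqrt(2)*y/3)


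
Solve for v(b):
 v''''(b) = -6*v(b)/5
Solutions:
 v(b) = (C1*sin(10^(3/4)*3^(1/4)*b/10) + C2*cos(10^(3/4)*3^(1/4)*b/10))*exp(-10^(3/4)*3^(1/4)*b/10) + (C3*sin(10^(3/4)*3^(1/4)*b/10) + C4*cos(10^(3/4)*3^(1/4)*b/10))*exp(10^(3/4)*3^(1/4)*b/10)


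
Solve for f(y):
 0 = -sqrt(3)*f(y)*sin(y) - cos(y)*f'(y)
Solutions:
 f(y) = C1*cos(y)^(sqrt(3))


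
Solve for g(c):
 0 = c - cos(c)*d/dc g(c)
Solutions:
 g(c) = C1 + Integral(c/cos(c), c)


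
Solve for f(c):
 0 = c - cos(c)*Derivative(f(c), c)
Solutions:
 f(c) = C1 + Integral(c/cos(c), c)


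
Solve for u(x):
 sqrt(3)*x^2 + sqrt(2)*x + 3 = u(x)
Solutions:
 u(x) = sqrt(3)*x^2 + sqrt(2)*x + 3


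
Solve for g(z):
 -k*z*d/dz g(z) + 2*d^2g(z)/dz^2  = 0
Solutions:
 g(z) = Piecewise((-sqrt(pi)*C1*erf(z*sqrt(-k)/2)/sqrt(-k) - C2, (k > 0) | (k < 0)), (-C1*z - C2, True))


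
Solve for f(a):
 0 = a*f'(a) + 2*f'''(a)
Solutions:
 f(a) = C1 + Integral(C2*airyai(-2^(2/3)*a/2) + C3*airybi(-2^(2/3)*a/2), a)


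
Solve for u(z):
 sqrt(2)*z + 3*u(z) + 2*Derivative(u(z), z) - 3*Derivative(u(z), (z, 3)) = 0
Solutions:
 u(z) = C1*exp(-2^(1/3)*z*(4/(sqrt(697) + 27)^(1/3) + 2^(1/3)*(sqrt(697) + 27)^(1/3))/12)*sin(2^(1/3)*sqrt(3)*z*(-2^(1/3)*(sqrt(697) + 27)^(1/3) + 4/(sqrt(697) + 27)^(1/3))/12) + C2*exp(-2^(1/3)*z*(4/(sqrt(697) + 27)^(1/3) + 2^(1/3)*(sqrt(697) + 27)^(1/3))/12)*cos(2^(1/3)*sqrt(3)*z*(-2^(1/3)*(sqrt(697) + 27)^(1/3) + 4/(sqrt(697) + 27)^(1/3))/12) + C3*exp(2^(1/3)*z*(4/(sqrt(697) + 27)^(1/3) + 2^(1/3)*(sqrt(697) + 27)^(1/3))/6) - sqrt(2)*z/3 + 2*sqrt(2)/9


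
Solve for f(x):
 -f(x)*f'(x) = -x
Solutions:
 f(x) = -sqrt(C1 + x^2)
 f(x) = sqrt(C1 + x^2)


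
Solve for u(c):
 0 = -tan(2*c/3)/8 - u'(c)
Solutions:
 u(c) = C1 + 3*log(cos(2*c/3))/16


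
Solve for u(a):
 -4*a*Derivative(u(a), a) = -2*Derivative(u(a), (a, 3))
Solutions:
 u(a) = C1 + Integral(C2*airyai(2^(1/3)*a) + C3*airybi(2^(1/3)*a), a)


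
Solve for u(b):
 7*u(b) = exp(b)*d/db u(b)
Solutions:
 u(b) = C1*exp(-7*exp(-b))


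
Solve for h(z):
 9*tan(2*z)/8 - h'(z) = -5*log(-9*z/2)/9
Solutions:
 h(z) = C1 + 5*z*log(-z)/9 - 5*z/9 - 5*z*log(2)/9 + 10*z*log(3)/9 - 9*log(cos(2*z))/16


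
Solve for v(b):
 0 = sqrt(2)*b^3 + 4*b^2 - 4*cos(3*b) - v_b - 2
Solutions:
 v(b) = C1 + sqrt(2)*b^4/4 + 4*b^3/3 - 2*b - 4*sin(3*b)/3


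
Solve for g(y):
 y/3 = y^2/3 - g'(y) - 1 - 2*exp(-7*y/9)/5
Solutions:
 g(y) = C1 + y^3/9 - y^2/6 - y + 18*exp(-7*y/9)/35


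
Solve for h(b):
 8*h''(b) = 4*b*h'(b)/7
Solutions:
 h(b) = C1 + C2*erfi(sqrt(7)*b/14)


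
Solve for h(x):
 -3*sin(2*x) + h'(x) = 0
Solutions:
 h(x) = C1 - 3*cos(2*x)/2


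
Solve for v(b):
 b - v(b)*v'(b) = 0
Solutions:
 v(b) = -sqrt(C1 + b^2)
 v(b) = sqrt(C1 + b^2)


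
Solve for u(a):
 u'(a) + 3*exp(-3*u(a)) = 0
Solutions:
 u(a) = log(C1 - 9*a)/3
 u(a) = log((-3^(1/3) - 3^(5/6)*I)*(C1 - 3*a)^(1/3)/2)
 u(a) = log((-3^(1/3) + 3^(5/6)*I)*(C1 - 3*a)^(1/3)/2)


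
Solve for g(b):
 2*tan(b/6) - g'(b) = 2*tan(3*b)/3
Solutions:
 g(b) = C1 - 12*log(cos(b/6)) + 2*log(cos(3*b))/9


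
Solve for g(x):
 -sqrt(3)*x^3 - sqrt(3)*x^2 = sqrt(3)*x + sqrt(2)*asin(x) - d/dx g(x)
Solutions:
 g(x) = C1 + sqrt(3)*x^4/4 + sqrt(3)*x^3/3 + sqrt(3)*x^2/2 + sqrt(2)*(x*asin(x) + sqrt(1 - x^2))


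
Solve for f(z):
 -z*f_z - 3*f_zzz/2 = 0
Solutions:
 f(z) = C1 + Integral(C2*airyai(-2^(1/3)*3^(2/3)*z/3) + C3*airybi(-2^(1/3)*3^(2/3)*z/3), z)


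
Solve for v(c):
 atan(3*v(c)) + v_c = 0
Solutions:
 Integral(1/atan(3*_y), (_y, v(c))) = C1 - c


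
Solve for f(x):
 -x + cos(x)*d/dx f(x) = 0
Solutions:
 f(x) = C1 + Integral(x/cos(x), x)


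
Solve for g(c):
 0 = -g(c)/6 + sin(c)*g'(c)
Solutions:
 g(c) = C1*(cos(c) - 1)^(1/12)/(cos(c) + 1)^(1/12)


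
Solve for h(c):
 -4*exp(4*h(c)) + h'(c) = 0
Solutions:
 h(c) = log(-(-1/(C1 + 16*c))^(1/4))
 h(c) = log(-1/(C1 + 16*c))/4
 h(c) = log(-I*(-1/(C1 + 16*c))^(1/4))
 h(c) = log(I*(-1/(C1 + 16*c))^(1/4))


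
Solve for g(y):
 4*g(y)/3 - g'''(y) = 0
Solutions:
 g(y) = C3*exp(6^(2/3)*y/3) + (C1*sin(2^(2/3)*3^(1/6)*y/2) + C2*cos(2^(2/3)*3^(1/6)*y/2))*exp(-6^(2/3)*y/6)


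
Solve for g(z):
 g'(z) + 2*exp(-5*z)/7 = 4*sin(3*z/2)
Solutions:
 g(z) = C1 - 8*cos(3*z/2)/3 + 2*exp(-5*z)/35


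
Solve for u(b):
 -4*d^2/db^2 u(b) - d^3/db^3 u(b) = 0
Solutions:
 u(b) = C1 + C2*b + C3*exp(-4*b)


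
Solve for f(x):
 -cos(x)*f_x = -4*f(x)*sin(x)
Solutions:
 f(x) = C1/cos(x)^4


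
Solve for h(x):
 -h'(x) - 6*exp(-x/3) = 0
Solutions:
 h(x) = C1 + 18*exp(-x/3)


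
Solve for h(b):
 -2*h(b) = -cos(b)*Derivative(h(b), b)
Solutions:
 h(b) = C1*(sin(b) + 1)/(sin(b) - 1)


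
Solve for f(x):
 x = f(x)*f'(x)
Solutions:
 f(x) = -sqrt(C1 + x^2)
 f(x) = sqrt(C1 + x^2)


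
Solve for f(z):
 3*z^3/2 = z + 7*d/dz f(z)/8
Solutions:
 f(z) = C1 + 3*z^4/7 - 4*z^2/7


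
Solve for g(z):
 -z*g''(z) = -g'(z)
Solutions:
 g(z) = C1 + C2*z^2


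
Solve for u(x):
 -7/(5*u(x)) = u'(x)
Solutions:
 u(x) = -sqrt(C1 - 70*x)/5
 u(x) = sqrt(C1 - 70*x)/5


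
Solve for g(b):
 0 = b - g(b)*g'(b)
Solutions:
 g(b) = -sqrt(C1 + b^2)
 g(b) = sqrt(C1 + b^2)


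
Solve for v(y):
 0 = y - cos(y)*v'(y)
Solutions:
 v(y) = C1 + Integral(y/cos(y), y)


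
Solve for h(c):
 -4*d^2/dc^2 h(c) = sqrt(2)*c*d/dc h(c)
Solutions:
 h(c) = C1 + C2*erf(2^(3/4)*c/4)


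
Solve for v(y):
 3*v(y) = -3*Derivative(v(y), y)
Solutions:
 v(y) = C1*exp(-y)


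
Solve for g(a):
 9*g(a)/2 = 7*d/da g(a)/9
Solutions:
 g(a) = C1*exp(81*a/14)


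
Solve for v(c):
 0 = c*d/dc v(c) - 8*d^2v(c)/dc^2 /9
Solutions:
 v(c) = C1 + C2*erfi(3*c/4)


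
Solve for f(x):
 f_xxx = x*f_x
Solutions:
 f(x) = C1 + Integral(C2*airyai(x) + C3*airybi(x), x)


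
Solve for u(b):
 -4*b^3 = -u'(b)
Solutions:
 u(b) = C1 + b^4


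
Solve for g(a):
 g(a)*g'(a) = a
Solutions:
 g(a) = -sqrt(C1 + a^2)
 g(a) = sqrt(C1 + a^2)


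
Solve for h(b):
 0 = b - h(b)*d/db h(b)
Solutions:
 h(b) = -sqrt(C1 + b^2)
 h(b) = sqrt(C1 + b^2)


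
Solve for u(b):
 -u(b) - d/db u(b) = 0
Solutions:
 u(b) = C1*exp(-b)


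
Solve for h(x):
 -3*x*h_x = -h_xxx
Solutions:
 h(x) = C1 + Integral(C2*airyai(3^(1/3)*x) + C3*airybi(3^(1/3)*x), x)


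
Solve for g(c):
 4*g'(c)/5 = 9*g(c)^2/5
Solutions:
 g(c) = -4/(C1 + 9*c)


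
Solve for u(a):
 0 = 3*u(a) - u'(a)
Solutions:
 u(a) = C1*exp(3*a)


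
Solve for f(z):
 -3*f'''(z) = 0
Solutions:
 f(z) = C1 + C2*z + C3*z^2


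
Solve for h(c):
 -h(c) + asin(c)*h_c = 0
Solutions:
 h(c) = C1*exp(Integral(1/asin(c), c))


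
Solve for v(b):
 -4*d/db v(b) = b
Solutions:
 v(b) = C1 - b^2/8


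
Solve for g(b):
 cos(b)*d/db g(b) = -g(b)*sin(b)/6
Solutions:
 g(b) = C1*cos(b)^(1/6)


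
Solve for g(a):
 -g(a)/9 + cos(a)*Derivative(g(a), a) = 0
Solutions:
 g(a) = C1*(sin(a) + 1)^(1/18)/(sin(a) - 1)^(1/18)


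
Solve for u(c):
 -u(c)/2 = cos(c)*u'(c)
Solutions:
 u(c) = C1*(sin(c) - 1)^(1/4)/(sin(c) + 1)^(1/4)


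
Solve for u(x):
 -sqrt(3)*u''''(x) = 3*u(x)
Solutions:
 u(x) = (C1*sin(sqrt(2)*3^(1/8)*x/2) + C2*cos(sqrt(2)*3^(1/8)*x/2))*exp(-sqrt(2)*3^(1/8)*x/2) + (C3*sin(sqrt(2)*3^(1/8)*x/2) + C4*cos(sqrt(2)*3^(1/8)*x/2))*exp(sqrt(2)*3^(1/8)*x/2)


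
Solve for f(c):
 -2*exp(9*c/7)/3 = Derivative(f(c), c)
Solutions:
 f(c) = C1 - 14*exp(9*c/7)/27


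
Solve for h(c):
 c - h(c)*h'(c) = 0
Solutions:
 h(c) = -sqrt(C1 + c^2)
 h(c) = sqrt(C1 + c^2)


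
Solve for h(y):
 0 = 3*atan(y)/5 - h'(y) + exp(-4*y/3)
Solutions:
 h(y) = C1 + 3*y*atan(y)/5 - 3*log(y^2 + 1)/10 - 3*exp(-4*y/3)/4


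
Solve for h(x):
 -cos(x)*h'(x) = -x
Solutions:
 h(x) = C1 + Integral(x/cos(x), x)


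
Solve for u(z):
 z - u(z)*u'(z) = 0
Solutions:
 u(z) = -sqrt(C1 + z^2)
 u(z) = sqrt(C1 + z^2)


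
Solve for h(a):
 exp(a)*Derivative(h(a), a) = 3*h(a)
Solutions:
 h(a) = C1*exp(-3*exp(-a))


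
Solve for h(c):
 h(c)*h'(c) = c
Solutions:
 h(c) = -sqrt(C1 + c^2)
 h(c) = sqrt(C1 + c^2)


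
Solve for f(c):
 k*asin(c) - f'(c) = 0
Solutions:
 f(c) = C1 + k*(c*asin(c) + sqrt(1 - c^2))


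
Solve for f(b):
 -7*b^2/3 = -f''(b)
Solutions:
 f(b) = C1 + C2*b + 7*b^4/36


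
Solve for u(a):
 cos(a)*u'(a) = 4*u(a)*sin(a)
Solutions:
 u(a) = C1/cos(a)^4


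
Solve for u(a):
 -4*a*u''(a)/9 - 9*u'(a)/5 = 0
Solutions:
 u(a) = C1 + C2/a^(61/20)


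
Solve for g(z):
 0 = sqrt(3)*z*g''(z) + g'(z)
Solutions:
 g(z) = C1 + C2*z^(1 - sqrt(3)/3)


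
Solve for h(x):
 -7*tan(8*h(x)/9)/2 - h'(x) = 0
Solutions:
 h(x) = -9*asin(C1*exp(-28*x/9))/8 + 9*pi/8
 h(x) = 9*asin(C1*exp(-28*x/9))/8


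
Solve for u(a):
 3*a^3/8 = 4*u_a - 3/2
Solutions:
 u(a) = C1 + 3*a^4/128 + 3*a/8


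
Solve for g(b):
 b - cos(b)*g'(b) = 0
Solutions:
 g(b) = C1 + Integral(b/cos(b), b)


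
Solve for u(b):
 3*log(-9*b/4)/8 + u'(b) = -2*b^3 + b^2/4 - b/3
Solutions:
 u(b) = C1 - b^4/2 + b^3/12 - b^2/6 - 3*b*log(-b)/8 + 3*b*(-2*log(3) + 1 + 2*log(2))/8


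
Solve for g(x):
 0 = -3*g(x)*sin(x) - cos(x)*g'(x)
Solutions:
 g(x) = C1*cos(x)^3


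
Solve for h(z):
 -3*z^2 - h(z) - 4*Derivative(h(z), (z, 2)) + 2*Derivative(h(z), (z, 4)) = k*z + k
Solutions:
 h(z) = C1*exp(-z*sqrt(1 + sqrt(6)/2)) + C2*exp(z*sqrt(1 + sqrt(6)/2)) + C3*sin(z*sqrt(-1 + sqrt(6)/2)) + C4*cos(z*sqrt(-1 + sqrt(6)/2)) - k*z - k - 3*z^2 + 24


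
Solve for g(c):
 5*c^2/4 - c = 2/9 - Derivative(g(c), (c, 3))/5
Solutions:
 g(c) = C1 + C2*c + C3*c^2 - 5*c^5/48 + 5*c^4/24 + 5*c^3/27


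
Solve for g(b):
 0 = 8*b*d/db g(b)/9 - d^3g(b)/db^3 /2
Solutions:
 g(b) = C1 + Integral(C2*airyai(2*6^(1/3)*b/3) + C3*airybi(2*6^(1/3)*b/3), b)


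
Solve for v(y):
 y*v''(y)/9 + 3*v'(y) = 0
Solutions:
 v(y) = C1 + C2/y^26


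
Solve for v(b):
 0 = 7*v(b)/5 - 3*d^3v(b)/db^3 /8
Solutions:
 v(b) = C3*exp(2*15^(2/3)*7^(1/3)*b/15) + (C1*sin(3^(1/6)*5^(2/3)*7^(1/3)*b/5) + C2*cos(3^(1/6)*5^(2/3)*7^(1/3)*b/5))*exp(-15^(2/3)*7^(1/3)*b/15)


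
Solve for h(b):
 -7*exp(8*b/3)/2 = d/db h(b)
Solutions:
 h(b) = C1 - 21*exp(8*b/3)/16


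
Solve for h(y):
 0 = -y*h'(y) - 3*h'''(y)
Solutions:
 h(y) = C1 + Integral(C2*airyai(-3^(2/3)*y/3) + C3*airybi(-3^(2/3)*y/3), y)


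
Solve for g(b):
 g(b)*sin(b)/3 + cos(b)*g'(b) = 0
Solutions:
 g(b) = C1*cos(b)^(1/3)


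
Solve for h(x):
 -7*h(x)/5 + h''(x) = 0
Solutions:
 h(x) = C1*exp(-sqrt(35)*x/5) + C2*exp(sqrt(35)*x/5)


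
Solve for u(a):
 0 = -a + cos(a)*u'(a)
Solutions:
 u(a) = C1 + Integral(a/cos(a), a)


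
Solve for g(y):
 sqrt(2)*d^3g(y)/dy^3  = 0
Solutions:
 g(y) = C1 + C2*y + C3*y^2


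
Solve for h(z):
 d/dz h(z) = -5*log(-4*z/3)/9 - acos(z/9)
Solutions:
 h(z) = C1 - 5*z*log(-z)/9 - z*acos(z/9) - 10*z*log(2)/9 + 5*z/9 + 5*z*log(3)/9 + sqrt(81 - z^2)


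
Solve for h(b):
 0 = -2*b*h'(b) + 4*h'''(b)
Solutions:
 h(b) = C1 + Integral(C2*airyai(2^(2/3)*b/2) + C3*airybi(2^(2/3)*b/2), b)


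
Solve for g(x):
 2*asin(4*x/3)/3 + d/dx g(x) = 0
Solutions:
 g(x) = C1 - 2*x*asin(4*x/3)/3 - sqrt(9 - 16*x^2)/6


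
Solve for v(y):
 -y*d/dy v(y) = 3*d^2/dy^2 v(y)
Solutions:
 v(y) = C1 + C2*erf(sqrt(6)*y/6)


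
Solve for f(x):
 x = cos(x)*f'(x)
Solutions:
 f(x) = C1 + Integral(x/cos(x), x)


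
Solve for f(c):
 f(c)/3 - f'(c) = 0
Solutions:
 f(c) = C1*exp(c/3)


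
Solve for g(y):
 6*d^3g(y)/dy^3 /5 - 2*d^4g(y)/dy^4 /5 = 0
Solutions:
 g(y) = C1 + C2*y + C3*y^2 + C4*exp(3*y)


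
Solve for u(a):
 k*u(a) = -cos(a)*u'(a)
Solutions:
 u(a) = C1*exp(k*(log(sin(a) - 1) - log(sin(a) + 1))/2)


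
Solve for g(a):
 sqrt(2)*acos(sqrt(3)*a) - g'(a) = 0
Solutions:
 g(a) = C1 + sqrt(2)*(a*acos(sqrt(3)*a) - sqrt(3)*sqrt(1 - 3*a^2)/3)


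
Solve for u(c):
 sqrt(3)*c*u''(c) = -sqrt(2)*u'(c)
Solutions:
 u(c) = C1 + C2*c^(1 - sqrt(6)/3)


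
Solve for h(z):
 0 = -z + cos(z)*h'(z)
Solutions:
 h(z) = C1 + Integral(z/cos(z), z)


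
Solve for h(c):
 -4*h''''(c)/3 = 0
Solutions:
 h(c) = C1 + C2*c + C3*c^2 + C4*c^3


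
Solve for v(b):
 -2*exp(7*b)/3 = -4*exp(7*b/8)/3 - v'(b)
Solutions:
 v(b) = C1 - 32*exp(7*b/8)/21 + 2*exp(7*b)/21


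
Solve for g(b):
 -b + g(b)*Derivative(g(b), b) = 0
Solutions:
 g(b) = -sqrt(C1 + b^2)
 g(b) = sqrt(C1 + b^2)


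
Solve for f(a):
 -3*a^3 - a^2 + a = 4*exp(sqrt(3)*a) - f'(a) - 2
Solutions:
 f(a) = C1 + 3*a^4/4 + a^3/3 - a^2/2 - 2*a + 4*sqrt(3)*exp(sqrt(3)*a)/3


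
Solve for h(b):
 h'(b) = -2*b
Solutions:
 h(b) = C1 - b^2


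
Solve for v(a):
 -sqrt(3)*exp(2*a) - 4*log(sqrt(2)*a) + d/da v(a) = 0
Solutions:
 v(a) = C1 + 4*a*log(a) + 2*a*(-2 + log(2)) + sqrt(3)*exp(2*a)/2


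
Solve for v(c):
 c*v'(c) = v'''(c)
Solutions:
 v(c) = C1 + Integral(C2*airyai(c) + C3*airybi(c), c)


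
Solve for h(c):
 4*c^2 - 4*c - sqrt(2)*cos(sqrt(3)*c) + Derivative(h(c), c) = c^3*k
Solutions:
 h(c) = C1 + c^4*k/4 - 4*c^3/3 + 2*c^2 + sqrt(6)*sin(sqrt(3)*c)/3


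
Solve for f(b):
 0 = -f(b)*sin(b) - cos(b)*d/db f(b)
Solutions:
 f(b) = C1*cos(b)


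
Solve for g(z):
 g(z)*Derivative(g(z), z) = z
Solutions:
 g(z) = -sqrt(C1 + z^2)
 g(z) = sqrt(C1 + z^2)


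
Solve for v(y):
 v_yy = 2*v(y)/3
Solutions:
 v(y) = C1*exp(-sqrt(6)*y/3) + C2*exp(sqrt(6)*y/3)


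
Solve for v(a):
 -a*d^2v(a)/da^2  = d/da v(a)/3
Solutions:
 v(a) = C1 + C2*a^(2/3)


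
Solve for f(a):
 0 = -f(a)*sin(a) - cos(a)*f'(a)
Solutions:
 f(a) = C1*cos(a)


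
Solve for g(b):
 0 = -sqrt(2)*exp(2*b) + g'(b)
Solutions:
 g(b) = C1 + sqrt(2)*exp(2*b)/2


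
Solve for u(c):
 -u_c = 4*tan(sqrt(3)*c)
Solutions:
 u(c) = C1 + 4*sqrt(3)*log(cos(sqrt(3)*c))/3


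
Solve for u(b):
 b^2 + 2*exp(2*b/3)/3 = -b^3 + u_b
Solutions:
 u(b) = C1 + b^4/4 + b^3/3 + exp(2*b/3)


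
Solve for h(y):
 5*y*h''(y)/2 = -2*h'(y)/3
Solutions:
 h(y) = C1 + C2*y^(11/15)


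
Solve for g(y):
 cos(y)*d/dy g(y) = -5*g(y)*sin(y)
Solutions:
 g(y) = C1*cos(y)^5


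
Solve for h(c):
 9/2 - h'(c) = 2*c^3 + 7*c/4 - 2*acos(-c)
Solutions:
 h(c) = C1 - c^4/2 - 7*c^2/8 + 2*c*acos(-c) + 9*c/2 + 2*sqrt(1 - c^2)


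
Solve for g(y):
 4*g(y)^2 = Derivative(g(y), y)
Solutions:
 g(y) = -1/(C1 + 4*y)


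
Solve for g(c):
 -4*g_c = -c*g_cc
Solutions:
 g(c) = C1 + C2*c^5


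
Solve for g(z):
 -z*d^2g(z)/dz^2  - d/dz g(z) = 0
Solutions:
 g(z) = C1 + C2*log(z)


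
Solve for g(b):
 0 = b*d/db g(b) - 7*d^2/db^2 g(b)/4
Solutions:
 g(b) = C1 + C2*erfi(sqrt(14)*b/7)


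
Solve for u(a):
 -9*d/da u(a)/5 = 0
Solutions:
 u(a) = C1


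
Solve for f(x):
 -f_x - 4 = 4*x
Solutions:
 f(x) = C1 - 2*x^2 - 4*x


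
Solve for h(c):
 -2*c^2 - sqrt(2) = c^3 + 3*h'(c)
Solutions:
 h(c) = C1 - c^4/12 - 2*c^3/9 - sqrt(2)*c/3


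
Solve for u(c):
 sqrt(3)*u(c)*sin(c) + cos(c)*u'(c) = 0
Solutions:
 u(c) = C1*cos(c)^(sqrt(3))


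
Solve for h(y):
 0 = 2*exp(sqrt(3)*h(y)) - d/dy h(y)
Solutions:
 h(y) = sqrt(3)*(2*log(-1/(C1 + 2*y)) - log(3))/6


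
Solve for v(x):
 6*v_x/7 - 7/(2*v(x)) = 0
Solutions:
 v(x) = -sqrt(C1 + 294*x)/6
 v(x) = sqrt(C1 + 294*x)/6


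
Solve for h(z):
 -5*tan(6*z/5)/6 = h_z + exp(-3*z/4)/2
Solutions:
 h(z) = C1 - 25*log(tan(6*z/5)^2 + 1)/72 + 2*exp(-3*z/4)/3


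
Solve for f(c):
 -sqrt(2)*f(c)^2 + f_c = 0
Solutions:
 f(c) = -1/(C1 + sqrt(2)*c)


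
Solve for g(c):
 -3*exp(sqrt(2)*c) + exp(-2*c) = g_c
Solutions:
 g(c) = C1 - 3*sqrt(2)*exp(sqrt(2)*c)/2 - exp(-2*c)/2


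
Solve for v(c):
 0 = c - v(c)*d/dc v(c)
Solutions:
 v(c) = -sqrt(C1 + c^2)
 v(c) = sqrt(C1 + c^2)


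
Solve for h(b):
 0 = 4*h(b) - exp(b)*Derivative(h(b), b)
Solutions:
 h(b) = C1*exp(-4*exp(-b))


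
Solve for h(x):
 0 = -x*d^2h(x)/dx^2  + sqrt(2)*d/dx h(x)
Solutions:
 h(x) = C1 + C2*x^(1 + sqrt(2))


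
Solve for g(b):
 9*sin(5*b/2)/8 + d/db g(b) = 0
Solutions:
 g(b) = C1 + 9*cos(5*b/2)/20


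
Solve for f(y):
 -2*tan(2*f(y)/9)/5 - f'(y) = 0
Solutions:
 f(y) = -9*asin(C1*exp(-4*y/45))/2 + 9*pi/2
 f(y) = 9*asin(C1*exp(-4*y/45))/2


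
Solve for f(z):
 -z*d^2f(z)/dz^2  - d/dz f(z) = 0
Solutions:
 f(z) = C1 + C2*log(z)


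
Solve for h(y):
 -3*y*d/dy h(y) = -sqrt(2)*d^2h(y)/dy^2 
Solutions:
 h(y) = C1 + C2*erfi(2^(1/4)*sqrt(3)*y/2)


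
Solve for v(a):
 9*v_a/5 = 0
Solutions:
 v(a) = C1


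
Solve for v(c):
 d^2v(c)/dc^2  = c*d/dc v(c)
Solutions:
 v(c) = C1 + C2*erfi(sqrt(2)*c/2)


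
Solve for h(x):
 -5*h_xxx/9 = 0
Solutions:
 h(x) = C1 + C2*x + C3*x^2


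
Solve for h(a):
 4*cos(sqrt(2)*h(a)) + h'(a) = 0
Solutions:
 h(a) = sqrt(2)*(pi - asin((exp(2*sqrt(2)*C1) + exp(8*sqrt(2)*a))/(exp(2*sqrt(2)*C1) - exp(8*sqrt(2)*a))))/2
 h(a) = sqrt(2)*asin((exp(2*sqrt(2)*C1) + exp(8*sqrt(2)*a))/(exp(2*sqrt(2)*C1) - exp(8*sqrt(2)*a)))/2


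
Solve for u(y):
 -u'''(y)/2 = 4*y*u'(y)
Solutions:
 u(y) = C1 + Integral(C2*airyai(-2*y) + C3*airybi(-2*y), y)


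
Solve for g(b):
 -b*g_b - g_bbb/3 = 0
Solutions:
 g(b) = C1 + Integral(C2*airyai(-3^(1/3)*b) + C3*airybi(-3^(1/3)*b), b)


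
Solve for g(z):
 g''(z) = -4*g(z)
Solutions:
 g(z) = C1*sin(2*z) + C2*cos(2*z)


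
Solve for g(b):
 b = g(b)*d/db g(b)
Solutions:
 g(b) = -sqrt(C1 + b^2)
 g(b) = sqrt(C1 + b^2)


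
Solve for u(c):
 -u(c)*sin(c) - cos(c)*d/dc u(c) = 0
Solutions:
 u(c) = C1*cos(c)


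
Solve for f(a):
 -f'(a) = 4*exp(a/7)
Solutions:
 f(a) = C1 - 28*exp(a/7)


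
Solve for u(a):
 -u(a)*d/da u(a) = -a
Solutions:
 u(a) = -sqrt(C1 + a^2)
 u(a) = sqrt(C1 + a^2)


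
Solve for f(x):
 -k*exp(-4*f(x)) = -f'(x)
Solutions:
 f(x) = log(-I*(C1 + 4*k*x)^(1/4))
 f(x) = log(I*(C1 + 4*k*x)^(1/4))
 f(x) = log(-(C1 + 4*k*x)^(1/4))
 f(x) = log(C1 + 4*k*x)/4


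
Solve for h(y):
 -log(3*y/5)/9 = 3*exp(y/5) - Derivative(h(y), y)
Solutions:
 h(y) = C1 + y*log(y)/9 + y*(-log(5) - 1 + log(3))/9 + 15*exp(y/5)


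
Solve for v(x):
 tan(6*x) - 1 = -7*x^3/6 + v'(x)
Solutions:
 v(x) = C1 + 7*x^4/24 - x - log(cos(6*x))/6


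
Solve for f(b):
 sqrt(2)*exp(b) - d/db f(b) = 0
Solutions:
 f(b) = C1 + sqrt(2)*exp(b)


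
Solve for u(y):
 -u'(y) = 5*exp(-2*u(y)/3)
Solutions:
 u(y) = 3*log(-sqrt(C1 - 5*y)) - 3*log(3) + 3*log(6)/2
 u(y) = 3*log(C1 - 5*y)/2 - 3*log(3) + 3*log(6)/2


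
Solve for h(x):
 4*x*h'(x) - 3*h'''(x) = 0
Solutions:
 h(x) = C1 + Integral(C2*airyai(6^(2/3)*x/3) + C3*airybi(6^(2/3)*x/3), x)


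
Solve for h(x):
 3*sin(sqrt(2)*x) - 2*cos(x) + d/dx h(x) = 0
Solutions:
 h(x) = C1 + 2*sin(x) + 3*sqrt(2)*cos(sqrt(2)*x)/2


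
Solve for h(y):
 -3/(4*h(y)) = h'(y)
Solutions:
 h(y) = -sqrt(C1 - 6*y)/2
 h(y) = sqrt(C1 - 6*y)/2


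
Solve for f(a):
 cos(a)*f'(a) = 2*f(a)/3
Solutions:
 f(a) = C1*(sin(a) + 1)^(1/3)/(sin(a) - 1)^(1/3)


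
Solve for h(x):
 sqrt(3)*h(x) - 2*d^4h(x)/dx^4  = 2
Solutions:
 h(x) = C1*exp(-2^(3/4)*3^(1/8)*x/2) + C2*exp(2^(3/4)*3^(1/8)*x/2) + C3*sin(2^(3/4)*3^(1/8)*x/2) + C4*cos(2^(3/4)*3^(1/8)*x/2) + 2*sqrt(3)/3


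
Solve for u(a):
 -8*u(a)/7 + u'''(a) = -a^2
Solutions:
 u(a) = C3*exp(2*7^(2/3)*a/7) + 7*a^2/8 + (C1*sin(sqrt(3)*7^(2/3)*a/7) + C2*cos(sqrt(3)*7^(2/3)*a/7))*exp(-7^(2/3)*a/7)


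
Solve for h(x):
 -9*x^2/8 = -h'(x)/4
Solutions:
 h(x) = C1 + 3*x^3/2


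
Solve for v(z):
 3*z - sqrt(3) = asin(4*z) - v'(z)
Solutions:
 v(z) = C1 - 3*z^2/2 + z*asin(4*z) + sqrt(3)*z + sqrt(1 - 16*z^2)/4


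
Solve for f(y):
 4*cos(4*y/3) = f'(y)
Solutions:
 f(y) = C1 + 3*sin(4*y/3)


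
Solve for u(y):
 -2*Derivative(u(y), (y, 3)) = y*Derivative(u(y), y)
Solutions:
 u(y) = C1 + Integral(C2*airyai(-2^(2/3)*y/2) + C3*airybi(-2^(2/3)*y/2), y)


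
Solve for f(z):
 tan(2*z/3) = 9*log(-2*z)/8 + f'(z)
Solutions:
 f(z) = C1 - 9*z*log(-z)/8 - 9*z*log(2)/8 + 9*z/8 - 3*log(cos(2*z/3))/2


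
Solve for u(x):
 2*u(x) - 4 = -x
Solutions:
 u(x) = 2 - x/2


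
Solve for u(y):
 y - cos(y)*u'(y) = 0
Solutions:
 u(y) = C1 + Integral(y/cos(y), y)


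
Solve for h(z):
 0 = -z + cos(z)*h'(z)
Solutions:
 h(z) = C1 + Integral(z/cos(z), z)


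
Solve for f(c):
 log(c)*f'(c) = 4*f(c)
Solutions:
 f(c) = C1*exp(4*li(c))


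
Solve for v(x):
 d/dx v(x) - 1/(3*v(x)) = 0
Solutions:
 v(x) = -sqrt(C1 + 6*x)/3
 v(x) = sqrt(C1 + 6*x)/3


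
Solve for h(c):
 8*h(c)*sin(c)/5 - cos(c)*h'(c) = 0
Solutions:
 h(c) = C1/cos(c)^(8/5)


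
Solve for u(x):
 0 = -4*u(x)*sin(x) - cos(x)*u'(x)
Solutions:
 u(x) = C1*cos(x)^4


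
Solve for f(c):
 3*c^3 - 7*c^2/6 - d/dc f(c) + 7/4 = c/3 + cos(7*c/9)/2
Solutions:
 f(c) = C1 + 3*c^4/4 - 7*c^3/18 - c^2/6 + 7*c/4 - 9*sin(7*c/9)/14


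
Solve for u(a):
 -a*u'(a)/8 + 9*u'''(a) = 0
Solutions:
 u(a) = C1 + Integral(C2*airyai(3^(1/3)*a/6) + C3*airybi(3^(1/3)*a/6), a)


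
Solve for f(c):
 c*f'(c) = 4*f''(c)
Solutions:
 f(c) = C1 + C2*erfi(sqrt(2)*c/4)


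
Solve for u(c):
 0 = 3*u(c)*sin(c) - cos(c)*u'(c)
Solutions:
 u(c) = C1/cos(c)^3


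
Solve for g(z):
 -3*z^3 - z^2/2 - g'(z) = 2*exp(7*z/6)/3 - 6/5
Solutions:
 g(z) = C1 - 3*z^4/4 - z^3/6 + 6*z/5 - 4*exp(7*z/6)/7


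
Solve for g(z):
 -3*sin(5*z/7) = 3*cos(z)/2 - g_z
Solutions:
 g(z) = C1 + 3*sin(z)/2 - 21*cos(5*z/7)/5


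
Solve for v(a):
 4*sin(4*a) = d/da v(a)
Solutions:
 v(a) = C1 - cos(4*a)


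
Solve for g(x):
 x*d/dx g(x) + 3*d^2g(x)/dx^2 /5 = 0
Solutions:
 g(x) = C1 + C2*erf(sqrt(30)*x/6)


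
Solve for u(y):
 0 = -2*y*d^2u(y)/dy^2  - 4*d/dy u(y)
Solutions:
 u(y) = C1 + C2/y


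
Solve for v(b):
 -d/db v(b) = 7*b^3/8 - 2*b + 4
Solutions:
 v(b) = C1 - 7*b^4/32 + b^2 - 4*b


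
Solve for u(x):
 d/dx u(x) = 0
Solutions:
 u(x) = C1


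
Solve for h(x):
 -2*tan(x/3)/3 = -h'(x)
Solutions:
 h(x) = C1 - 2*log(cos(x/3))


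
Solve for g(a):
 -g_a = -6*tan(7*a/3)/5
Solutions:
 g(a) = C1 - 18*log(cos(7*a/3))/35


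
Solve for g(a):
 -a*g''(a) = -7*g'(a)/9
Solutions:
 g(a) = C1 + C2*a^(16/9)


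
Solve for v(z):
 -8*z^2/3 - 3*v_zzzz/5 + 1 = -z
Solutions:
 v(z) = C1 + C2*z + C3*z^2 + C4*z^3 - z^6/81 + z^5/72 + 5*z^4/72


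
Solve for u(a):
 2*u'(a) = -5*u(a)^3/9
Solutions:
 u(a) = -3*sqrt(-1/(C1 - 5*a))
 u(a) = 3*sqrt(-1/(C1 - 5*a))


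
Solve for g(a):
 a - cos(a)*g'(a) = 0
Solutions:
 g(a) = C1 + Integral(a/cos(a), a)


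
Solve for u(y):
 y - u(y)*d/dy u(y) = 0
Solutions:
 u(y) = -sqrt(C1 + y^2)
 u(y) = sqrt(C1 + y^2)


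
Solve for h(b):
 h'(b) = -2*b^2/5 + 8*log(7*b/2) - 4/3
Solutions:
 h(b) = C1 - 2*b^3/15 + 8*b*log(b) - 28*b/3 - 8*b*log(2) + 8*b*log(7)


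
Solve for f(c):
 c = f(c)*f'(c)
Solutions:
 f(c) = -sqrt(C1 + c^2)
 f(c) = sqrt(C1 + c^2)


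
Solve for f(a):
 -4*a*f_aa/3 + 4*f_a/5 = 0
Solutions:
 f(a) = C1 + C2*a^(8/5)


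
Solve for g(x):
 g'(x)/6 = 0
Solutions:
 g(x) = C1


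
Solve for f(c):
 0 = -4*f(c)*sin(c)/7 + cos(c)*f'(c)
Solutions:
 f(c) = C1/cos(c)^(4/7)


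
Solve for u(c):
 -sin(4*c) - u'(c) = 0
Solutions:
 u(c) = C1 + cos(4*c)/4


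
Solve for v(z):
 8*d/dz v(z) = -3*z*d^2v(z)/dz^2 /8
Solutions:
 v(z) = C1 + C2/z^(61/3)


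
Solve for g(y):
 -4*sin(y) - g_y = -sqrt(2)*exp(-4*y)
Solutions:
 g(y) = C1 + 4*cos(y) - sqrt(2)*exp(-4*y)/4


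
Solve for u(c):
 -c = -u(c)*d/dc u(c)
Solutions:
 u(c) = -sqrt(C1 + c^2)
 u(c) = sqrt(C1 + c^2)


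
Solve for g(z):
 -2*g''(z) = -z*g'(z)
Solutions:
 g(z) = C1 + C2*erfi(z/2)


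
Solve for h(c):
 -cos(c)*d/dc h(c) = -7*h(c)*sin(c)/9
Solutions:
 h(c) = C1/cos(c)^(7/9)


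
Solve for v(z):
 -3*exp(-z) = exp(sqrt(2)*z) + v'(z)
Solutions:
 v(z) = C1 - sqrt(2)*exp(sqrt(2)*z)/2 + 3*exp(-z)


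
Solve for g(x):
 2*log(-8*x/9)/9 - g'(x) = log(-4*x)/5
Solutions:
 g(x) = C1 + x*log(-x)/45 + x*(-20*log(3) - 1 + 12*log(2))/45


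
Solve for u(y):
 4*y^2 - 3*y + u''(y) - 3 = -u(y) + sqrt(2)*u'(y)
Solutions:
 u(y) = -4*y^2 - 8*sqrt(2)*y + 3*y + (C1*sin(sqrt(2)*y/2) + C2*cos(sqrt(2)*y/2))*exp(sqrt(2)*y/2) - 5 + 3*sqrt(2)


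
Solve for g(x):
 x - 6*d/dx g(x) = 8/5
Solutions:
 g(x) = C1 + x^2/12 - 4*x/15


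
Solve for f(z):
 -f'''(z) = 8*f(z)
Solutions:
 f(z) = C3*exp(-2*z) + (C1*sin(sqrt(3)*z) + C2*cos(sqrt(3)*z))*exp(z)


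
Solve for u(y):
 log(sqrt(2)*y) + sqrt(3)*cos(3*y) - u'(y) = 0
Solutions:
 u(y) = C1 + y*log(y) - y + y*log(2)/2 + sqrt(3)*sin(3*y)/3


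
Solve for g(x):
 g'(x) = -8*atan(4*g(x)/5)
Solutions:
 Integral(1/atan(4*_y/5), (_y, g(x))) = C1 - 8*x


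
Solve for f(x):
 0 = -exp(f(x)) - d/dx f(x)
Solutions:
 f(x) = log(1/(C1 + x))


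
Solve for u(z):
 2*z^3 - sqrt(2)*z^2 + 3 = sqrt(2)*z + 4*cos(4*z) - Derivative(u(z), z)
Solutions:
 u(z) = C1 - z^4/2 + sqrt(2)*z^3/3 + sqrt(2)*z^2/2 - 3*z + sin(4*z)


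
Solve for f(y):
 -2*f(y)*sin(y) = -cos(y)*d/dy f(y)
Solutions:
 f(y) = C1/cos(y)^2


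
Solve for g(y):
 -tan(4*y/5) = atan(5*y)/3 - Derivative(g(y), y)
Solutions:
 g(y) = C1 + y*atan(5*y)/3 - log(25*y^2 + 1)/30 - 5*log(cos(4*y/5))/4


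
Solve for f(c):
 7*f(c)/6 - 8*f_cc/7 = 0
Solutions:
 f(c) = C1*exp(-7*sqrt(3)*c/12) + C2*exp(7*sqrt(3)*c/12)


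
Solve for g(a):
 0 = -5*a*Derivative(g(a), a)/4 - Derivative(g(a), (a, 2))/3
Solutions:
 g(a) = C1 + C2*erf(sqrt(30)*a/4)


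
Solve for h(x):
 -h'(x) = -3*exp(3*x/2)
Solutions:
 h(x) = C1 + 2*exp(3*x/2)


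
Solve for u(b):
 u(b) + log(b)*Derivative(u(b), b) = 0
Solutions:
 u(b) = C1*exp(-li(b))


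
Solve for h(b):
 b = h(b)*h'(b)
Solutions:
 h(b) = -sqrt(C1 + b^2)
 h(b) = sqrt(C1 + b^2)


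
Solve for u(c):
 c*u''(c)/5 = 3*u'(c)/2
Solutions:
 u(c) = C1 + C2*c^(17/2)


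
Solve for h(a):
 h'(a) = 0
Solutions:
 h(a) = C1


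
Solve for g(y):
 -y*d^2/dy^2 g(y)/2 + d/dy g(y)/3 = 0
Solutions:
 g(y) = C1 + C2*y^(5/3)


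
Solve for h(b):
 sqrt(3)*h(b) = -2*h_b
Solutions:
 h(b) = C1*exp(-sqrt(3)*b/2)


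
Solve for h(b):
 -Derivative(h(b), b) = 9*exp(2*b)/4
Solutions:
 h(b) = C1 - 9*exp(2*b)/8


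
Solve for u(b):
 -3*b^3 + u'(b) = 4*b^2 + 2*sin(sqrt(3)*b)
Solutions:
 u(b) = C1 + 3*b^4/4 + 4*b^3/3 - 2*sqrt(3)*cos(sqrt(3)*b)/3


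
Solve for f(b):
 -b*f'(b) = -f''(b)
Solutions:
 f(b) = C1 + C2*erfi(sqrt(2)*b/2)


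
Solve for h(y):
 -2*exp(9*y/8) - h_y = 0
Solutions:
 h(y) = C1 - 16*exp(9*y/8)/9


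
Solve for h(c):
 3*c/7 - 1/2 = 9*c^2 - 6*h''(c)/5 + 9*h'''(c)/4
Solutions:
 h(c) = C1 + C2*c + C3*exp(8*c/15) + 5*c^4/8 + 1555*c^3/336 + 70535*c^2/2688


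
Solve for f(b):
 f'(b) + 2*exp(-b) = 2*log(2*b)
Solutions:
 f(b) = C1 + 2*b*log(b) + 2*b*(-1 + log(2)) + 2*exp(-b)


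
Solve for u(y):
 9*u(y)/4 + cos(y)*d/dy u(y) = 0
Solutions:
 u(y) = C1*(sin(y) - 1)^(9/8)/(sin(y) + 1)^(9/8)


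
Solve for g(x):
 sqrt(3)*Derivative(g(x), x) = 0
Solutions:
 g(x) = C1


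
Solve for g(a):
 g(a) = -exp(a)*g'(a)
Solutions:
 g(a) = C1*exp(exp(-a))


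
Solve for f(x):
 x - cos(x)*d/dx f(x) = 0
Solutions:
 f(x) = C1 + Integral(x/cos(x), x)


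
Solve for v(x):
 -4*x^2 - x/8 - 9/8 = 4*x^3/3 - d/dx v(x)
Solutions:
 v(x) = C1 + x^4/3 + 4*x^3/3 + x^2/16 + 9*x/8


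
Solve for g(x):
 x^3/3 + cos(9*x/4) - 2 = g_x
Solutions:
 g(x) = C1 + x^4/12 - 2*x + 4*sin(9*x/4)/9


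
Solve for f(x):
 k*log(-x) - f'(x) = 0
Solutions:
 f(x) = C1 + k*x*log(-x) - k*x


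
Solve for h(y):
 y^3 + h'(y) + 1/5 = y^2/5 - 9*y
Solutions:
 h(y) = C1 - y^4/4 + y^3/15 - 9*y^2/2 - y/5


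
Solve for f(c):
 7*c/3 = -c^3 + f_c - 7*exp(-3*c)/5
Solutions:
 f(c) = C1 + c^4/4 + 7*c^2/6 - 7*exp(-3*c)/15


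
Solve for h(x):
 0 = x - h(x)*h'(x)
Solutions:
 h(x) = -sqrt(C1 + x^2)
 h(x) = sqrt(C1 + x^2)


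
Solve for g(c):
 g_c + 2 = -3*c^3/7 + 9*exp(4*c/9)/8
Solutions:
 g(c) = C1 - 3*c^4/28 - 2*c + 81*exp(4*c/9)/32


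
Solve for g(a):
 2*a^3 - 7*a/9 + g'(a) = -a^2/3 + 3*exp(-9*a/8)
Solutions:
 g(a) = C1 - a^4/2 - a^3/9 + 7*a^2/18 - 8*exp(-9*a/8)/3


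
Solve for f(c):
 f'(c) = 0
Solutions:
 f(c) = C1


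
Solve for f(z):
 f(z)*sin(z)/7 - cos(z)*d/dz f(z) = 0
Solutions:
 f(z) = C1/cos(z)^(1/7)


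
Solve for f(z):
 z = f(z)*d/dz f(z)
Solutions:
 f(z) = -sqrt(C1 + z^2)
 f(z) = sqrt(C1 + z^2)


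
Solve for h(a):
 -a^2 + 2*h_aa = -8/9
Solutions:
 h(a) = C1 + C2*a + a^4/24 - 2*a^2/9


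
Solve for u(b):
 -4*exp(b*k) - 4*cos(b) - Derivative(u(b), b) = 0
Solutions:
 u(b) = C1 - 4*sin(b) - 4*exp(b*k)/k


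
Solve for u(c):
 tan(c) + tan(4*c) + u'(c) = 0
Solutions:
 u(c) = C1 + log(cos(c)) + log(cos(4*c))/4


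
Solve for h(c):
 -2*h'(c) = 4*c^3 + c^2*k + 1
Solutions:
 h(c) = C1 - c^4/2 - c^3*k/6 - c/2


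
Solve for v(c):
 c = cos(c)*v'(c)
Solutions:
 v(c) = C1 + Integral(c/cos(c), c)


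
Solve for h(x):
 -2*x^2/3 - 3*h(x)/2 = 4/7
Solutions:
 h(x) = -4*x^2/9 - 8/21


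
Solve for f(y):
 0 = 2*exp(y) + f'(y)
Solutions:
 f(y) = C1 - 2*exp(y)


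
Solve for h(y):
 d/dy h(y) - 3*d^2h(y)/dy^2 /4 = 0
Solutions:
 h(y) = C1 + C2*exp(4*y/3)


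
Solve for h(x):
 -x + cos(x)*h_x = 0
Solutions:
 h(x) = C1 + Integral(x/cos(x), x)


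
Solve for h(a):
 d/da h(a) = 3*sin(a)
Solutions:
 h(a) = C1 - 3*cos(a)


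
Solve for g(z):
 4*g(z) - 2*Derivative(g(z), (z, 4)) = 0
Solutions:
 g(z) = C1*exp(-2^(1/4)*z) + C2*exp(2^(1/4)*z) + C3*sin(2^(1/4)*z) + C4*cos(2^(1/4)*z)


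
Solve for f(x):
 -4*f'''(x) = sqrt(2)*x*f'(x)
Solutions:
 f(x) = C1 + Integral(C2*airyai(-sqrt(2)*x/2) + C3*airybi(-sqrt(2)*x/2), x)


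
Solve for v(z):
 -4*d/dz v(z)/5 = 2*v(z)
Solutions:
 v(z) = C1*exp(-5*z/2)


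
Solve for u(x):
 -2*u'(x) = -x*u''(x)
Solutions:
 u(x) = C1 + C2*x^3


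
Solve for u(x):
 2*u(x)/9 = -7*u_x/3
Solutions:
 u(x) = C1*exp(-2*x/21)


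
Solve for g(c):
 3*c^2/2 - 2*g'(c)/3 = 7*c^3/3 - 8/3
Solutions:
 g(c) = C1 - 7*c^4/8 + 3*c^3/4 + 4*c


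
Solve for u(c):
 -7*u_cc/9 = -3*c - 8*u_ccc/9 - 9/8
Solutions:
 u(c) = C1 + C2*c + C3*exp(7*c/8) + 9*c^3/14 + 2295*c^2/784


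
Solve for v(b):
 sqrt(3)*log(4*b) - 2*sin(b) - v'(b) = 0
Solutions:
 v(b) = C1 + sqrt(3)*b*(log(b) - 1) + 2*sqrt(3)*b*log(2) + 2*cos(b)


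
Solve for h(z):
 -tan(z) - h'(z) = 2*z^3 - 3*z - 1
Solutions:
 h(z) = C1 - z^4/2 + 3*z^2/2 + z + log(cos(z))


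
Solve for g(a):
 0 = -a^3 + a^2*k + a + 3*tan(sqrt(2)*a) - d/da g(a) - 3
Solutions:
 g(a) = C1 - a^4/4 + a^3*k/3 + a^2/2 - 3*a - 3*sqrt(2)*log(cos(sqrt(2)*a))/2


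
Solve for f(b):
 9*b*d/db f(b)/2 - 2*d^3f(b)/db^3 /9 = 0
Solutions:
 f(b) = C1 + Integral(C2*airyai(3*6^(1/3)*b/2) + C3*airybi(3*6^(1/3)*b/2), b)


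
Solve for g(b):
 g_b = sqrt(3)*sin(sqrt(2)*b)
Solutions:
 g(b) = C1 - sqrt(6)*cos(sqrt(2)*b)/2


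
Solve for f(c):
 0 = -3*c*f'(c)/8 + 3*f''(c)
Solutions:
 f(c) = C1 + C2*erfi(c/4)


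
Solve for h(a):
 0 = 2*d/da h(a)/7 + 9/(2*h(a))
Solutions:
 h(a) = -sqrt(C1 - 126*a)/2
 h(a) = sqrt(C1 - 126*a)/2


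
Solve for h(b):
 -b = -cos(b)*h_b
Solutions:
 h(b) = C1 + Integral(b/cos(b), b)


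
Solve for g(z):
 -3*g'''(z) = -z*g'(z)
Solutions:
 g(z) = C1 + Integral(C2*airyai(3^(2/3)*z/3) + C3*airybi(3^(2/3)*z/3), z)


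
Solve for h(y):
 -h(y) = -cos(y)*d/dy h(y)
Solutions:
 h(y) = C1*sqrt(sin(y) + 1)/sqrt(sin(y) - 1)


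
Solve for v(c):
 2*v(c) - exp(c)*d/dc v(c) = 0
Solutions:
 v(c) = C1*exp(-2*exp(-c))


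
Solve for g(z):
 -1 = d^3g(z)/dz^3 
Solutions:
 g(z) = C1 + C2*z + C3*z^2 - z^3/6


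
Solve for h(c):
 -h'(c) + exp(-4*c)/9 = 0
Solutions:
 h(c) = C1 - exp(-4*c)/36


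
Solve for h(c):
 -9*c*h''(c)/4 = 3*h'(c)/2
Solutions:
 h(c) = C1 + C2*c^(1/3)


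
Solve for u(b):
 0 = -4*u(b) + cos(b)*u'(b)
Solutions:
 u(b) = C1*(sin(b)^2 + 2*sin(b) + 1)/(sin(b)^2 - 2*sin(b) + 1)


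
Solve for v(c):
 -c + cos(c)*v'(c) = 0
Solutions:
 v(c) = C1 + Integral(c/cos(c), c)


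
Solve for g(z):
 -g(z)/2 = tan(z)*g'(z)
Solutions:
 g(z) = C1/sqrt(sin(z))


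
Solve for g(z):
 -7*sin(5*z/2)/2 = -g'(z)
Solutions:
 g(z) = C1 - 7*cos(5*z/2)/5


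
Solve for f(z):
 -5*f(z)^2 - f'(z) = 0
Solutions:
 f(z) = 1/(C1 + 5*z)


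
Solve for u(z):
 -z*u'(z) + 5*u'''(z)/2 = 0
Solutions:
 u(z) = C1 + Integral(C2*airyai(2^(1/3)*5^(2/3)*z/5) + C3*airybi(2^(1/3)*5^(2/3)*z/5), z)


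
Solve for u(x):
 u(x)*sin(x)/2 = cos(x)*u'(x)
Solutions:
 u(x) = C1/sqrt(cos(x))


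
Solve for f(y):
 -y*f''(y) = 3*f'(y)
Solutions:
 f(y) = C1 + C2/y^2


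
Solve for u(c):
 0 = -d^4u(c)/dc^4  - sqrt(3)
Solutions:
 u(c) = C1 + C2*c + C3*c^2 + C4*c^3 - sqrt(3)*c^4/24


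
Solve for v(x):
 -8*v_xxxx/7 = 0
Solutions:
 v(x) = C1 + C2*x + C3*x^2 + C4*x^3


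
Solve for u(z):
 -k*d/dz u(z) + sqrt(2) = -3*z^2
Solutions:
 u(z) = C1 + z^3/k + sqrt(2)*z/k


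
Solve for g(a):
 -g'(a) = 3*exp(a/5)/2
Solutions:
 g(a) = C1 - 15*exp(a/5)/2


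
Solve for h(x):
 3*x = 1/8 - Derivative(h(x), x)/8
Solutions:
 h(x) = C1 - 12*x^2 + x


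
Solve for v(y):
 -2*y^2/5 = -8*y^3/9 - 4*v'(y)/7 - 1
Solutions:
 v(y) = C1 - 7*y^4/18 + 7*y^3/30 - 7*y/4


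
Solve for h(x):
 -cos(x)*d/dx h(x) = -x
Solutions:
 h(x) = C1 + Integral(x/cos(x), x)


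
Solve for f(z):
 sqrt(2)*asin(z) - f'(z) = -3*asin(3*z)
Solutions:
 f(z) = C1 + 3*z*asin(3*z) + sqrt(1 - 9*z^2) + sqrt(2)*(z*asin(z) + sqrt(1 - z^2))


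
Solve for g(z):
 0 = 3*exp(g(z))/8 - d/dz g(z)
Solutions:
 g(z) = log(-1/(C1 + 3*z)) + 3*log(2)


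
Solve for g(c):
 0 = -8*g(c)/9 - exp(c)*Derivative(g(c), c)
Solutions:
 g(c) = C1*exp(8*exp(-c)/9)


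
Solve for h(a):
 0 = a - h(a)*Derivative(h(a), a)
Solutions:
 h(a) = -sqrt(C1 + a^2)
 h(a) = sqrt(C1 + a^2)


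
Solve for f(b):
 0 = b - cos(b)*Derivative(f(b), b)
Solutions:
 f(b) = C1 + Integral(b/cos(b), b)


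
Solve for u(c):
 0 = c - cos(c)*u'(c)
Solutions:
 u(c) = C1 + Integral(c/cos(c), c)


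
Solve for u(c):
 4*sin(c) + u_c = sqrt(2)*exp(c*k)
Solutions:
 u(c) = C1 + 4*cos(c) + sqrt(2)*exp(c*k)/k


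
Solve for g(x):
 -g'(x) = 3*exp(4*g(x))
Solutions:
 g(x) = log(-I*(1/(C1 + 12*x))^(1/4))
 g(x) = log(I*(1/(C1 + 12*x))^(1/4))
 g(x) = log(-(1/(C1 + 12*x))^(1/4))
 g(x) = log(1/(C1 + 12*x))/4


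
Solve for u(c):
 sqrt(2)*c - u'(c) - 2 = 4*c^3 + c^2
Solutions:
 u(c) = C1 - c^4 - c^3/3 + sqrt(2)*c^2/2 - 2*c


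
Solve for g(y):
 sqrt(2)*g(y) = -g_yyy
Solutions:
 g(y) = C3*exp(-2^(1/6)*y) + (C1*sin(2^(1/6)*sqrt(3)*y/2) + C2*cos(2^(1/6)*sqrt(3)*y/2))*exp(2^(1/6)*y/2)


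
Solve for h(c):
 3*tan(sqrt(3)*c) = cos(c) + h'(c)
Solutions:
 h(c) = C1 - sqrt(3)*log(cos(sqrt(3)*c)) - sin(c)


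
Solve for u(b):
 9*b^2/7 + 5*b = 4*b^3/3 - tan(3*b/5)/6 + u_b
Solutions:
 u(b) = C1 - b^4/3 + 3*b^3/7 + 5*b^2/2 - 5*log(cos(3*b/5))/18


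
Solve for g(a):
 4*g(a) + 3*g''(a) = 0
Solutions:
 g(a) = C1*sin(2*sqrt(3)*a/3) + C2*cos(2*sqrt(3)*a/3)


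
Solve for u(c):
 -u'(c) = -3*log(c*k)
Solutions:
 u(c) = C1 + 3*c*log(c*k) - 3*c


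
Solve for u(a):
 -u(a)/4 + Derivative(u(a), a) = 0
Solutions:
 u(a) = C1*exp(a/4)


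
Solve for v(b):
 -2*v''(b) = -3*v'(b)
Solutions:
 v(b) = C1 + C2*exp(3*b/2)


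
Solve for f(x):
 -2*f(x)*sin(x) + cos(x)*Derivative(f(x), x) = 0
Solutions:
 f(x) = C1/cos(x)^2


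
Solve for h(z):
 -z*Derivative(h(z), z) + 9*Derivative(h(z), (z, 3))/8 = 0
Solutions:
 h(z) = C1 + Integral(C2*airyai(2*3^(1/3)*z/3) + C3*airybi(2*3^(1/3)*z/3), z)


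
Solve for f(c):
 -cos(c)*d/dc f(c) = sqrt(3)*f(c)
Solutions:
 f(c) = C1*(sin(c) - 1)^(sqrt(3)/2)/(sin(c) + 1)^(sqrt(3)/2)


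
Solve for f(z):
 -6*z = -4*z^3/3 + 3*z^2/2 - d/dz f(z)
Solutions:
 f(z) = C1 - z^4/3 + z^3/2 + 3*z^2


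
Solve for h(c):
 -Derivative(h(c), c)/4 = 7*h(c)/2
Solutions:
 h(c) = C1*exp(-14*c)


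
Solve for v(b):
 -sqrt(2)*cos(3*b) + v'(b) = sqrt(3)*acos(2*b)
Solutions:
 v(b) = C1 + sqrt(3)*(b*acos(2*b) - sqrt(1 - 4*b^2)/2) + sqrt(2)*sin(3*b)/3


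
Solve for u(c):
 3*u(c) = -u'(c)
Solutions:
 u(c) = C1*exp(-3*c)


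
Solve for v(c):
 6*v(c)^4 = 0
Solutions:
 v(c) = 0


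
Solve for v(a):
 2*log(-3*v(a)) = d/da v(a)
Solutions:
 -Integral(1/(log(-_y) + log(3)), (_y, v(a)))/2 = C1 - a


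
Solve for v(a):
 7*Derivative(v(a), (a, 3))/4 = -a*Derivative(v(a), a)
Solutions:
 v(a) = C1 + Integral(C2*airyai(-14^(2/3)*a/7) + C3*airybi(-14^(2/3)*a/7), a)


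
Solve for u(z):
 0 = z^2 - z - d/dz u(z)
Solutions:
 u(z) = C1 + z^3/3 - z^2/2


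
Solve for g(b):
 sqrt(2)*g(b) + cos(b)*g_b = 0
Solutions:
 g(b) = C1*(sin(b) - 1)^(sqrt(2)/2)/(sin(b) + 1)^(sqrt(2)/2)


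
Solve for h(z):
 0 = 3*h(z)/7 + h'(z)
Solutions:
 h(z) = C1*exp(-3*z/7)


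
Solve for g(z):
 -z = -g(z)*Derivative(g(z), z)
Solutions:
 g(z) = -sqrt(C1 + z^2)
 g(z) = sqrt(C1 + z^2)


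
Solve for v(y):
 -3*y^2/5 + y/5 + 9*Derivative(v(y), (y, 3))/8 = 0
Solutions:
 v(y) = C1 + C2*y + C3*y^2 + 2*y^5/225 - y^4/135


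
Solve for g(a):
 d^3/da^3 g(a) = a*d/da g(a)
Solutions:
 g(a) = C1 + Integral(C2*airyai(a) + C3*airybi(a), a)
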